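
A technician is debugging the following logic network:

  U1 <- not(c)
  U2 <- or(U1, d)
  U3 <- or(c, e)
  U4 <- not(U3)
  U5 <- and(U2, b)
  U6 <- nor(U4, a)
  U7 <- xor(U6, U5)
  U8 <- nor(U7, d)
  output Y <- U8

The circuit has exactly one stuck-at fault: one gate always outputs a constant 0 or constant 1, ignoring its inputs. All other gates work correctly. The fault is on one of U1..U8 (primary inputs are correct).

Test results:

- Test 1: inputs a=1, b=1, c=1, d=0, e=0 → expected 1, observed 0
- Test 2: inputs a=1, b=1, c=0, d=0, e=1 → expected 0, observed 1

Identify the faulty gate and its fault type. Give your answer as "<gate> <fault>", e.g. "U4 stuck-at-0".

U6 stuck-at-1

Fault-free values for test 1 (a=1, b=1, c=1, d=0, e=0): U1=0, U2=0, U3=1, U4=0, U5=0, U6=0, U7=0, U8=1, giving Y=1. Observed 0.
Test 1: faults giving observed 0 are {U1 stuck-at-1, U2 stuck-at-1, U5 stuck-at-1, U6 stuck-at-1, U7 stuck-at-1, U8 stuck-at-0}.
Test 2 (a=1, b=1, c=0, d=0, e=1): fault-free U1=1, U2=1, U3=1, U4=0, U5=1, U6=0, U7=1, U8=0 → 0; observed 1. Eliminates U1 stuck-at-1, U2 stuck-at-1, U5 stuck-at-1, U7 stuck-at-1, U8 stuck-at-0.
Only U6 stuck-at-1 is consistent with every test.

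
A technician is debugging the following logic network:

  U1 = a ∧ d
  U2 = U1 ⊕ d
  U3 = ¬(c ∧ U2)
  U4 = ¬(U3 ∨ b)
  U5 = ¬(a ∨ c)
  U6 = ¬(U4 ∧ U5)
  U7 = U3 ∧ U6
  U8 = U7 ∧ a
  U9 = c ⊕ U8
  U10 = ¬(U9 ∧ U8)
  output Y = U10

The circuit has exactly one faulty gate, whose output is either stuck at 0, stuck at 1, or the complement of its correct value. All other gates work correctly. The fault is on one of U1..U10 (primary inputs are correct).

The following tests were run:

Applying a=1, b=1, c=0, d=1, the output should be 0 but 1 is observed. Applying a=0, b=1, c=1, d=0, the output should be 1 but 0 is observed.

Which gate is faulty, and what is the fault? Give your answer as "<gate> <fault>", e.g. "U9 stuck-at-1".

U10 inverted output

Fault-free values for test 1 (a=1, b=1, c=0, d=1): U1=1, U2=0, U3=1, U4=0, U5=0, U6=1, U7=1, U8=1, U9=1, U10=0, giving Y=0. Observed 1.
Test 1: faults giving observed 1 are {U3 stuck-at-0, U3 inverted output, U6 stuck-at-0, U6 inverted output, U7 stuck-at-0, U7 inverted output, U8 stuck-at-0, U8 inverted output, U9 stuck-at-0, U9 inverted output, U10 stuck-at-1, U10 inverted output}.
Test 2 (a=0, b=1, c=1, d=0): fault-free U1=0, U2=0, U3=1, U4=0, U5=0, U6=1, U7=1, U8=0, U9=1, U10=1 → 1; observed 0. Eliminates U3 stuck-at-0, U3 inverted output, U6 stuck-at-0, U6 inverted output, U7 stuck-at-0, U7 inverted output, U8 stuck-at-0, U8 inverted output, U9 stuck-at-0, U9 inverted output, U10 stuck-at-1.
Only U10 inverted output is consistent with every test.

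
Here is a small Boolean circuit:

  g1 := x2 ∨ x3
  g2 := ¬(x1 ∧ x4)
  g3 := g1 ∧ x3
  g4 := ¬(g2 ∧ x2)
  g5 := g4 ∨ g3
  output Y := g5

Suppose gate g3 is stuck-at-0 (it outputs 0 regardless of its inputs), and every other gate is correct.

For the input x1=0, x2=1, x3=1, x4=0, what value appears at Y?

0

Propagate with g3 forced: g1=1, g2=1, g3=0 [stuck-at-0], g4=0, g5=0.
So Y = 0. (Without the fault it would be 1.)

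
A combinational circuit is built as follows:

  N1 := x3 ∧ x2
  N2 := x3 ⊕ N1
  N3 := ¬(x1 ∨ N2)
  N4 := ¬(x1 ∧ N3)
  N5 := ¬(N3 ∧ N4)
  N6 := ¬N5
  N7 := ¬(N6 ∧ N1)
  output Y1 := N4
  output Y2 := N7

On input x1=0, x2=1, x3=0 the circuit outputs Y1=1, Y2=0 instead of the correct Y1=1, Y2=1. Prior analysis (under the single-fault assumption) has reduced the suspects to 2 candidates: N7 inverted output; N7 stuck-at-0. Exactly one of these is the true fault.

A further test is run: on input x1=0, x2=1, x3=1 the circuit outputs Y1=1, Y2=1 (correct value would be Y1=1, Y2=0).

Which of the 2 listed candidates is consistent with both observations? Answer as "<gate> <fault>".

N7 inverted output

Evaluate each candidate on input x1=0, x2=1, x3=1:
  N7 inverted output: N1=1, N2=0, N3=1, N4=1, N5=0, N6=1, N7=1 [inverted output] → Y1=1, Y2=1 — matches
  N7 stuck-at-0: N1=1, N2=0, N3=1, N4=1, N5=0, N6=1, N7=0 [stuck-at-0] → Y1=1, Y2=0 — eliminated
Only N7 inverted output reproduces the observed Y1=1, Y2=1.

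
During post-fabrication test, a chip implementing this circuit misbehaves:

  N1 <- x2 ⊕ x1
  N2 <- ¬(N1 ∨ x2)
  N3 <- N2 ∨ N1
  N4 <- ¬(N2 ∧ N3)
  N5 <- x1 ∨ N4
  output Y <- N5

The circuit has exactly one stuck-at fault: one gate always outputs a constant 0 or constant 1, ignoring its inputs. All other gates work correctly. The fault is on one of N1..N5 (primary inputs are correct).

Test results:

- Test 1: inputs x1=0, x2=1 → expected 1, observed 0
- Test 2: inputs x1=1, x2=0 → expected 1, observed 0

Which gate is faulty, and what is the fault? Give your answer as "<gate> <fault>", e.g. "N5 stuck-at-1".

N5 stuck-at-0

Fault-free values for test 1 (x1=0, x2=1): N1=1, N2=0, N3=1, N4=1, N5=1, giving Y=1. Observed 0.
Test 1: faults giving observed 0 are {N2 stuck-at-1, N4 stuck-at-0, N5 stuck-at-0}.
Test 2 (x1=1, x2=0): fault-free N1=1, N2=0, N3=1, N4=1, N5=1 → 1; observed 0. Eliminates N2 stuck-at-1, N4 stuck-at-0.
Only N5 stuck-at-0 is consistent with every test.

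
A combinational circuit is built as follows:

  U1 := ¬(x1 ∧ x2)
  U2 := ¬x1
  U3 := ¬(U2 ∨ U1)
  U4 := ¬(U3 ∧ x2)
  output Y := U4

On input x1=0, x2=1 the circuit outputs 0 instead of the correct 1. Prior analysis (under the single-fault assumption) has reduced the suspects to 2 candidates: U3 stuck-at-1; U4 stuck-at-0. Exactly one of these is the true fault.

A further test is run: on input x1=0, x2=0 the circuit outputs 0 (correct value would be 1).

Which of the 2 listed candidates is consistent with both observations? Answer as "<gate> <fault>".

Evaluate each candidate on input x1=0, x2=0:
  U3 stuck-at-1: U1=1, U2=1, U3=1 [stuck-at-1], U4=1 → 1 — eliminated
  U4 stuck-at-0: U1=1, U2=1, U3=0, U4=0 [stuck-at-0] → 0 — matches
Only U4 stuck-at-0 reproduces the observed 0.

U4 stuck-at-0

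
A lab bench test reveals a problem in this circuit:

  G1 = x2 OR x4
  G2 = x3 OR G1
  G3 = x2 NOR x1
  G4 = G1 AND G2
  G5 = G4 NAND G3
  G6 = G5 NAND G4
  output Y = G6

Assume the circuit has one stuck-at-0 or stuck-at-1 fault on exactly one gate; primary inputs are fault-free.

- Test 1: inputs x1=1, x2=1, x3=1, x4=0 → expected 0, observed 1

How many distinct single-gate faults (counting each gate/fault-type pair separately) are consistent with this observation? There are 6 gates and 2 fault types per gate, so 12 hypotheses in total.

6

Fault-free: G1=1, G2=1, G3=0, G4=1, G5=1, G6=0 → 0. Observed 1.
  G1 stuck-at-0: output 1 ✓
  G1 stuck-at-1: output 0 ✗
  G2 stuck-at-0: output 1 ✓
  G2 stuck-at-1: output 0 ✗
  G3 stuck-at-0: output 0 ✗
  G3 stuck-at-1: output 1 ✓
  G4 stuck-at-0: output 1 ✓
  G4 stuck-at-1: output 0 ✗
  G5 stuck-at-0: output 1 ✓
  G5 stuck-at-1: output 0 ✗
  G6 stuck-at-0: output 0 ✗
  G6 stuck-at-1: output 1 ✓
Consistent faults: {G1 stuck-at-0, G2 stuck-at-0, G3 stuck-at-1, G4 stuck-at-0, G5 stuck-at-0, G6 stuck-at-1} — 6 in all.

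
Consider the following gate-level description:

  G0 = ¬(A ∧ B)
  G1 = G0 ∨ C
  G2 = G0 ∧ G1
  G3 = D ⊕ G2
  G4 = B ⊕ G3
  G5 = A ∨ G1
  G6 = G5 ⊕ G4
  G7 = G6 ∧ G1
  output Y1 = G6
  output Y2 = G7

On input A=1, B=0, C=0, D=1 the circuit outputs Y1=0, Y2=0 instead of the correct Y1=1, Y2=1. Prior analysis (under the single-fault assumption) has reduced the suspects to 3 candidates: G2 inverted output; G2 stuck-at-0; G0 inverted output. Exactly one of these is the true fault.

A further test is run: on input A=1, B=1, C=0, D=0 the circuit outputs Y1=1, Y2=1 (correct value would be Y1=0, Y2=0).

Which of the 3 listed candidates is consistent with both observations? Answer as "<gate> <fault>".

G0 inverted output

Evaluate each candidate on input A=1, B=1, C=0, D=0:
  G2 inverted output: G0=0, G1=0, G2=1 [inverted output], G3=1, G4=0, G5=1, G6=1, G7=0 → Y1=1, Y2=0 — eliminated
  G2 stuck-at-0: G0=0, G1=0, G2=0 [stuck-at-0], G3=0, G4=1, G5=1, G6=0, G7=0 → Y1=0, Y2=0 — eliminated
  G0 inverted output: G0=1 [inverted output], G1=1, G2=1, G3=1, G4=0, G5=1, G6=1, G7=1 → Y1=1, Y2=1 — matches
Only G0 inverted output reproduces the observed Y1=1, Y2=1.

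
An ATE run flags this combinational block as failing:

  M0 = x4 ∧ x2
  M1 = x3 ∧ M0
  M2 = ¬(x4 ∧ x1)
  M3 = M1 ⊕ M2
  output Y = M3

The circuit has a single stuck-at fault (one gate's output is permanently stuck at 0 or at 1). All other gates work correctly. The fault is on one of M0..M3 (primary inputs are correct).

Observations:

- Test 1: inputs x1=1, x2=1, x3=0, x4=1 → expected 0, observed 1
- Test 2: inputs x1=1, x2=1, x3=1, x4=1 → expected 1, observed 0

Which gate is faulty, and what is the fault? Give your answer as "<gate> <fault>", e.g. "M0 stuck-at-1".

M2 stuck-at-1

Fault-free values for test 1 (x1=1, x2=1, x3=0, x4=1): M0=1, M1=0, M2=0, M3=0, giving Y=0. Observed 1.
Test 1: faults giving observed 1 are {M1 stuck-at-1, M2 stuck-at-1, M3 stuck-at-1}.
Test 2 (x1=1, x2=1, x3=1, x4=1): fault-free M0=1, M1=1, M2=0, M3=1 → 1; observed 0. Eliminates M1 stuck-at-1, M3 stuck-at-1.
Only M2 stuck-at-1 is consistent with every test.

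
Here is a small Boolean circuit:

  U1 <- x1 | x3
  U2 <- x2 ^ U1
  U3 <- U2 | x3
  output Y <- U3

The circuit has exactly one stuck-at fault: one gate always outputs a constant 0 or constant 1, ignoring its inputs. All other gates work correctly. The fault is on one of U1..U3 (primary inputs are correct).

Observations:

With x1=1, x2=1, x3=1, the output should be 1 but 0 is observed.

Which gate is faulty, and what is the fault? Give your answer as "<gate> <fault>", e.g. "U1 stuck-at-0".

U3 stuck-at-0

Fault-free values for test 1 (x1=1, x2=1, x3=1): U1=1, U2=0, U3=1, giving Y=1. Observed 0.
Test 1: faults giving observed 0 are {U3 stuck-at-0}.
Only U3 stuck-at-0 is consistent with every test.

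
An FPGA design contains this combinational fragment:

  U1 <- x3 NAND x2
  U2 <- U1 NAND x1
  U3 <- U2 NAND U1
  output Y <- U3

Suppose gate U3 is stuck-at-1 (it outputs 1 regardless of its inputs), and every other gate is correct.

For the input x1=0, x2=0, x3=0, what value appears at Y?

Propagate with U3 forced: U1=1, U2=1, U3=1 [stuck-at-1].
So Y = 1. (Without the fault it would be 0.)

1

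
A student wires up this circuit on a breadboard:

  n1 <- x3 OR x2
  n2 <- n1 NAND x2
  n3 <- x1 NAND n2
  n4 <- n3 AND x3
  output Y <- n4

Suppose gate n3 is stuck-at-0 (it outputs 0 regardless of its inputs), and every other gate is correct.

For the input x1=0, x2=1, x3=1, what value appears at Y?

Propagate with n3 forced: n1=1, n2=0, n3=0 [stuck-at-0], n4=0.
So Y = 0. (Without the fault it would be 1.)

0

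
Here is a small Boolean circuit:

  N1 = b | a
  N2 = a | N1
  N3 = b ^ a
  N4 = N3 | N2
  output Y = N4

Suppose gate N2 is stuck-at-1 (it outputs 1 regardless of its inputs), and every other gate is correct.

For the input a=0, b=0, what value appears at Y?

1

Propagate with N2 forced: N1=0, N2=1 [stuck-at-1], N3=0, N4=1.
So Y = 1. (Without the fault it would be 0.)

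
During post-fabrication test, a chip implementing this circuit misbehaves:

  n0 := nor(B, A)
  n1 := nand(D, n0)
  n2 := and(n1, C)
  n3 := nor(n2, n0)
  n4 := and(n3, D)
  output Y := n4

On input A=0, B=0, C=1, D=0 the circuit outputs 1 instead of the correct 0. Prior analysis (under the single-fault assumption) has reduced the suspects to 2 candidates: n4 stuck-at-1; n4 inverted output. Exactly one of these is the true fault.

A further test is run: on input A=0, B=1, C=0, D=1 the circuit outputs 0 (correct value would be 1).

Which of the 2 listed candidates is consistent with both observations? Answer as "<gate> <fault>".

n4 inverted output

Evaluate each candidate on input A=0, B=1, C=0, D=1:
  n4 stuck-at-1: n0=0, n1=1, n2=0, n3=1, n4=1 [stuck-at-1] → 1 — eliminated
  n4 inverted output: n0=0, n1=1, n2=0, n3=1, n4=0 [inverted output] → 0 — matches
Only n4 inverted output reproduces the observed 0.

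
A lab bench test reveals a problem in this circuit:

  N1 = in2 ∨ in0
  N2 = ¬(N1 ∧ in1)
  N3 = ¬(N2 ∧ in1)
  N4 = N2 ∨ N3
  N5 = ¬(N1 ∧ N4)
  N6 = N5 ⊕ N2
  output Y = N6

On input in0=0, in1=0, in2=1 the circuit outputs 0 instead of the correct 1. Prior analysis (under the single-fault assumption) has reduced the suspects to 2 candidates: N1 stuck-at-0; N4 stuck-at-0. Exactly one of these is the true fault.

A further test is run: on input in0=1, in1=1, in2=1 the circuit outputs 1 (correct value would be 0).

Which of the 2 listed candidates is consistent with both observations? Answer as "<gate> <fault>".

N4 stuck-at-0

Evaluate each candidate on input in0=1, in1=1, in2=1:
  N1 stuck-at-0: N1=0 [stuck-at-0], N2=1, N3=0, N4=1, N5=1, N6=0 → 0 — eliminated
  N4 stuck-at-0: N1=1, N2=0, N3=1, N4=0 [stuck-at-0], N5=1, N6=1 → 1 — matches
Only N4 stuck-at-0 reproduces the observed 1.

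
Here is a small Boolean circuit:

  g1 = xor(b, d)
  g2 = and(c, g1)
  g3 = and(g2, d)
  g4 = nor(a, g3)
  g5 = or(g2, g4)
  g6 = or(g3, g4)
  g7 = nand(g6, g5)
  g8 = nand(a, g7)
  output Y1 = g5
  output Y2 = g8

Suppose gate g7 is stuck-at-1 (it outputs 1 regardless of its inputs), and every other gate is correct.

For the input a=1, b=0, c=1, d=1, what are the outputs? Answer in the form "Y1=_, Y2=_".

Propagate with g7 forced: g1=1, g2=1, g3=1, g4=0, g5=1, g6=1, g7=1 [stuck-at-1], g8=0.
So the outputs are Y1=1, Y2=0. (Without the fault they would be Y1=1, Y2=1.)

Y1=1, Y2=0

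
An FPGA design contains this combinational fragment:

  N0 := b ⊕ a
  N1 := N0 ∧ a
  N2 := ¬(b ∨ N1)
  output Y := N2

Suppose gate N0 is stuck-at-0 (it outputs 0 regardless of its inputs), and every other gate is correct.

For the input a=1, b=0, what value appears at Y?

1

Propagate with N0 forced: N0=0 [stuck-at-0], N1=0, N2=1.
So Y = 1. (Without the fault it would be 0.)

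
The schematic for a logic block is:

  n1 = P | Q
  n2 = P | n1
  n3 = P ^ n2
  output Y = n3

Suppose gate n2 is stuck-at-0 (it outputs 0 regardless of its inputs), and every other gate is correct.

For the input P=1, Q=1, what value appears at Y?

Propagate with n2 forced: n1=1, n2=0 [stuck-at-0], n3=1.
So Y = 1. (Without the fault it would be 0.)

1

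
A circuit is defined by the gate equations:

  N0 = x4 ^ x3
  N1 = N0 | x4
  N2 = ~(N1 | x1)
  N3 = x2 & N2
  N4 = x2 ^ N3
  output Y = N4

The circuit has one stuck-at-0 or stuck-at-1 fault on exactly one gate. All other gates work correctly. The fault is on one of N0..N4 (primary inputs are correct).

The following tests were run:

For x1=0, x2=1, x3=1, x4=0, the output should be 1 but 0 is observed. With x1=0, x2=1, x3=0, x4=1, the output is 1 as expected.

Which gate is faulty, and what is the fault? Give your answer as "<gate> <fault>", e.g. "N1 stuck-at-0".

N0 stuck-at-0

Fault-free values for test 1 (x1=0, x2=1, x3=1, x4=0): N0=1, N1=1, N2=0, N3=0, N4=1, giving Y=1. Observed 0.
Test 1: faults giving observed 0 are {N0 stuck-at-0, N1 stuck-at-0, N2 stuck-at-1, N3 stuck-at-1, N4 stuck-at-0}.
Test 2 (x1=0, x2=1, x3=0, x4=1): fault-free N0=1, N1=1, N2=0, N3=0, N4=1 → 1; observed 1. Eliminates N1 stuck-at-0, N2 stuck-at-1, N3 stuck-at-1, N4 stuck-at-0.
Only N0 stuck-at-0 is consistent with every test.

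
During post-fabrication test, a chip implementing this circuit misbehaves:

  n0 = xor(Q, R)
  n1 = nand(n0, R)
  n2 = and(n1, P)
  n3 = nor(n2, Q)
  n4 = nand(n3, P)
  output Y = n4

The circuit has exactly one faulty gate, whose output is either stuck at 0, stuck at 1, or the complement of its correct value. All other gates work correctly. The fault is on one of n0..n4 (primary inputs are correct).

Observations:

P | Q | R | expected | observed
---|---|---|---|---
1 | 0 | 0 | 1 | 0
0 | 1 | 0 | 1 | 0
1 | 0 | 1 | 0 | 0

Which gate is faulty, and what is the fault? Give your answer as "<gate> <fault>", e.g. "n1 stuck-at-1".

n4 stuck-at-0

Fault-free values for test 1 (P=1, Q=0, R=0): n0=0, n1=1, n2=1, n3=0, n4=1, giving Y=1. Observed 0.
Test 1: faults giving observed 0 are {n1 stuck-at-0, n1 inverted output, n2 stuck-at-0, n2 inverted output, n3 stuck-at-1, n3 inverted output, n4 stuck-at-0, n4 inverted output}.
Test 2 (P=0, Q=1, R=0): fault-free n0=1, n1=1, n2=0, n3=0, n4=1 → 1; observed 0. Eliminates n1 stuck-at-0, n1 inverted output, n2 stuck-at-0, n2 inverted output, n3 stuck-at-1, n3 inverted output.
Test 3 (P=1, Q=0, R=1): fault-free n0=1, n1=0, n2=0, n3=1, n4=0 → 0; observed 0. Eliminates n4 inverted output.
Only n4 stuck-at-0 is consistent with every test.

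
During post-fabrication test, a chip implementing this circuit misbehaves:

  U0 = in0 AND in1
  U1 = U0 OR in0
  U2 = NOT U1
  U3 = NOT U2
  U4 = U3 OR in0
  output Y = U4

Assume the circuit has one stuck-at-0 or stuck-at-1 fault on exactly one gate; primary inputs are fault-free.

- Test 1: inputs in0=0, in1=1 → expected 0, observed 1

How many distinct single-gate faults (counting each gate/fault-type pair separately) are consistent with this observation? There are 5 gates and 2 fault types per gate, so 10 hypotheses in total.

5

Fault-free: U0=0, U1=0, U2=1, U3=0, U4=0 → 0. Observed 1.
  U0 stuck-at-0: output 0 ✗
  U0 stuck-at-1: output 1 ✓
  U1 stuck-at-0: output 0 ✗
  U1 stuck-at-1: output 1 ✓
  U2 stuck-at-0: output 1 ✓
  U2 stuck-at-1: output 0 ✗
  U3 stuck-at-0: output 0 ✗
  U3 stuck-at-1: output 1 ✓
  U4 stuck-at-0: output 0 ✗
  U4 stuck-at-1: output 1 ✓
Consistent faults: {U0 stuck-at-1, U1 stuck-at-1, U2 stuck-at-0, U3 stuck-at-1, U4 stuck-at-1} — 5 in all.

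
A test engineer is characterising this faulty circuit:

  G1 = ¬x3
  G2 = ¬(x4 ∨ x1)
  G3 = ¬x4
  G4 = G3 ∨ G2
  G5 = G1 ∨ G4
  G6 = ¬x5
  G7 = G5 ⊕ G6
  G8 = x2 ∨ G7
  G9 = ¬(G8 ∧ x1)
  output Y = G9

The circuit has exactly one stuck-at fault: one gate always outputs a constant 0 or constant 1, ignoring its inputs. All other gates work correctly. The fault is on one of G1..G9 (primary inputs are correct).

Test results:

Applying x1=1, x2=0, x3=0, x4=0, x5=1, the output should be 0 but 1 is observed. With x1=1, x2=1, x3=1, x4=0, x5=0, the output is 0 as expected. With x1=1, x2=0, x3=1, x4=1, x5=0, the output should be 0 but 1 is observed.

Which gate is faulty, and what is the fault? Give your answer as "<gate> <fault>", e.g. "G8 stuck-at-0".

Fault-free values for test 1 (x1=1, x2=0, x3=0, x4=0, x5=1): G1=1, G2=0, G3=1, G4=1, G5=1, G6=0, G7=1, G8=1, G9=0, giving Y=0. Observed 1.
Test 1: faults giving observed 1 are {G5 stuck-at-0, G6 stuck-at-1, G7 stuck-at-0, G8 stuck-at-0, G9 stuck-at-1}.
Test 2 (x1=1, x2=1, x3=1, x4=0, x5=0): fault-free G1=0, G2=0, G3=1, G4=1, G5=1, G6=1, G7=0, G8=1, G9=0 → 0; observed 0. Eliminates G8 stuck-at-0, G9 stuck-at-1.
Test 3 (x1=1, x2=0, x3=1, x4=1, x5=0): fault-free G1=0, G2=0, G3=0, G4=0, G5=0, G6=1, G7=1, G8=1, G9=0 → 0; observed 1. Eliminates G5 stuck-at-0, G6 stuck-at-1.
Only G7 stuck-at-0 is consistent with every test.

G7 stuck-at-0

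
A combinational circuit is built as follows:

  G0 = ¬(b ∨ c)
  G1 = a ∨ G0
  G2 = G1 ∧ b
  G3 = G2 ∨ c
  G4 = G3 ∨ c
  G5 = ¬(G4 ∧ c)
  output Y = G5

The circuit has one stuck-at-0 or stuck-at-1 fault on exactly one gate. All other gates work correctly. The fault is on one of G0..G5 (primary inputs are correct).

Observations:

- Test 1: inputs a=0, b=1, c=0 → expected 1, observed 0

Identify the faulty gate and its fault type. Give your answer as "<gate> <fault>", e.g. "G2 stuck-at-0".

Fault-free values for test 1 (a=0, b=1, c=0): G0=0, G1=0, G2=0, G3=0, G4=0, G5=1, giving Y=1. Observed 0.
Test 1: faults giving observed 0 are {G5 stuck-at-0}.
Only G5 stuck-at-0 is consistent with every test.

G5 stuck-at-0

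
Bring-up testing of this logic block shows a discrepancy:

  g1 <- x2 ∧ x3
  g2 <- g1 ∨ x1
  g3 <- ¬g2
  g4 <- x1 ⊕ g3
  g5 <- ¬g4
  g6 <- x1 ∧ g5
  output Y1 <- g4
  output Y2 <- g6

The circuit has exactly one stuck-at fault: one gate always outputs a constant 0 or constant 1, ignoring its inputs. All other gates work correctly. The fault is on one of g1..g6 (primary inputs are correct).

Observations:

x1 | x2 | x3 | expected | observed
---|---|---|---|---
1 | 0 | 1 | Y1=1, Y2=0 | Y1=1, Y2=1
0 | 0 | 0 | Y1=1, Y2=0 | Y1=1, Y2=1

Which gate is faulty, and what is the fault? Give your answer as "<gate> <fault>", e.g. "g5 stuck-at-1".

g6 stuck-at-1

Fault-free values for test 1 (x1=1, x2=0, x3=1): g1=0, g2=1, g3=0, g4=1, g5=0, g6=0, giving Y1=1, Y2=0. Observed Y1=1, Y2=1.
Test 1: faults giving observed Y1=1, Y2=1 are {g5 stuck-at-1, g6 stuck-at-1}.
Test 2 (x1=0, x2=0, x3=0): fault-free g1=0, g2=0, g3=1, g4=1, g5=0, g6=0 → Y1=1, Y2=0; observed Y1=1, Y2=1. Eliminates g5 stuck-at-1.
Only g6 stuck-at-1 is consistent with every test.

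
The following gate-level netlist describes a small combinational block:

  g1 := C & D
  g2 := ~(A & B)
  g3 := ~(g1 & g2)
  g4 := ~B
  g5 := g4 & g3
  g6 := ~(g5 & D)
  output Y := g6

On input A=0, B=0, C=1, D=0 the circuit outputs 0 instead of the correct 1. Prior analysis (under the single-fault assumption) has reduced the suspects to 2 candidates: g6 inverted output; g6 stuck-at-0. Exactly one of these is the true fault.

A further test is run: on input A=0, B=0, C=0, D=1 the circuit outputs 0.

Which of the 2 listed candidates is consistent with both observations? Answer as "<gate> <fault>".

g6 stuck-at-0

Evaluate each candidate on input A=0, B=0, C=0, D=1:
  g6 inverted output: g1=0, g2=1, g3=1, g4=1, g5=1, g6=1 [inverted output] → 1 — eliminated
  g6 stuck-at-0: g1=0, g2=1, g3=1, g4=1, g5=1, g6=0 [stuck-at-0] → 0 — matches
Only g6 stuck-at-0 reproduces the observed 0.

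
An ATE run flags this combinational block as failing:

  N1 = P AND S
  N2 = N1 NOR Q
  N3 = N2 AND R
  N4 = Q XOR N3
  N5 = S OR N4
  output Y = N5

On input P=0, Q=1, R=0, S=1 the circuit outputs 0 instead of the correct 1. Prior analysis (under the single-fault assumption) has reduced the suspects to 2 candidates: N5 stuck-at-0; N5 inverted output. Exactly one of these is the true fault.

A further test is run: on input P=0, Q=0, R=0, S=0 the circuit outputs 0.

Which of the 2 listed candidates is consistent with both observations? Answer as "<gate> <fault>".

Evaluate each candidate on input P=0, Q=0, R=0, S=0:
  N5 stuck-at-0: N1=0, N2=1, N3=0, N4=0, N5=0 [stuck-at-0] → 0 — matches
  N5 inverted output: N1=0, N2=1, N3=0, N4=0, N5=1 [inverted output] → 1 — eliminated
Only N5 stuck-at-0 reproduces the observed 0.

N5 stuck-at-0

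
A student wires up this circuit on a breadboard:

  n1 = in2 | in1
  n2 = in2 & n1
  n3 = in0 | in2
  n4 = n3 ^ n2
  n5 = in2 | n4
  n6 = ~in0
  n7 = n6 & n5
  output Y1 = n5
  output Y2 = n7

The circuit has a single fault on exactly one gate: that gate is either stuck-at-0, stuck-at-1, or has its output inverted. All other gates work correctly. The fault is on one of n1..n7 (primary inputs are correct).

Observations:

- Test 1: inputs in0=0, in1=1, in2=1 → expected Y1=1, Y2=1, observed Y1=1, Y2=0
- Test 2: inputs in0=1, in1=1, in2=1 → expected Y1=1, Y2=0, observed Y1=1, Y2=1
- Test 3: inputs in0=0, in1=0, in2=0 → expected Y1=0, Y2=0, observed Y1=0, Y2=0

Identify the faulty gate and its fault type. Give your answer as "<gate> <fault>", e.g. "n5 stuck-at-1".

n6 inverted output

Fault-free values for test 1 (in0=0, in1=1, in2=1): n1=1, n2=1, n3=1, n4=0, n5=1, n6=1, n7=1, giving Y1=1, Y2=1. Observed Y1=1, Y2=0.
Test 1: faults giving observed Y1=1, Y2=0 are {n6 stuck-at-0, n6 inverted output, n7 stuck-at-0, n7 inverted output}.
Test 2 (in0=1, in1=1, in2=1): fault-free n1=1, n2=1, n3=1, n4=0, n5=1, n6=0, n7=0 → Y1=1, Y2=0; observed Y1=1, Y2=1. Eliminates n6 stuck-at-0, n7 stuck-at-0.
Test 3 (in0=0, in1=0, in2=0): fault-free n1=0, n2=0, n3=0, n4=0, n5=0, n6=1, n7=0 → Y1=0, Y2=0; observed Y1=0, Y2=0. Eliminates n7 inverted output.
Only n6 inverted output is consistent with every test.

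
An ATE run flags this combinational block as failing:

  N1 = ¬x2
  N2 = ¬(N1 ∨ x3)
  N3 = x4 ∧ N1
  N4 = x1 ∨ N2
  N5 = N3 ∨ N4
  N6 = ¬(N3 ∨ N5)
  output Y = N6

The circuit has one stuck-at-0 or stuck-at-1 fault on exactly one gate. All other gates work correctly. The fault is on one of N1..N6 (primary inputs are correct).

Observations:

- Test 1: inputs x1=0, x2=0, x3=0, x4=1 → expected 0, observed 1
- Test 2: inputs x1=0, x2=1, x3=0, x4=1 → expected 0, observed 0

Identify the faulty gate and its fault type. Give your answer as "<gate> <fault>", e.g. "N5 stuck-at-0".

N3 stuck-at-0

Fault-free values for test 1 (x1=0, x2=0, x3=0, x4=1): N1=1, N2=0, N3=1, N4=0, N5=1, N6=0, giving Y=0. Observed 1.
Test 1: faults giving observed 1 are {N3 stuck-at-0, N6 stuck-at-1}.
Test 2 (x1=0, x2=1, x3=0, x4=1): fault-free N1=0, N2=1, N3=0, N4=1, N5=1, N6=0 → 0; observed 0. Eliminates N6 stuck-at-1.
Only N3 stuck-at-0 is consistent with every test.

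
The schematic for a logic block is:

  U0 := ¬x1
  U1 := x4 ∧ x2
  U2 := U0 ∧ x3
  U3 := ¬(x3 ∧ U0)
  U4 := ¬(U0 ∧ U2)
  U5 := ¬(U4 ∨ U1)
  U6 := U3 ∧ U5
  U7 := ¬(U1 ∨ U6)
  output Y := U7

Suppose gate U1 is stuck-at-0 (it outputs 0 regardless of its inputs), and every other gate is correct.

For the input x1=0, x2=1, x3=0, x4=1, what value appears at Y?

1

Propagate with U1 forced: U0=1, U1=0 [stuck-at-0], U2=0, U3=1, U4=1, U5=0, U6=0, U7=1.
So Y = 1. (Without the fault it would be 0.)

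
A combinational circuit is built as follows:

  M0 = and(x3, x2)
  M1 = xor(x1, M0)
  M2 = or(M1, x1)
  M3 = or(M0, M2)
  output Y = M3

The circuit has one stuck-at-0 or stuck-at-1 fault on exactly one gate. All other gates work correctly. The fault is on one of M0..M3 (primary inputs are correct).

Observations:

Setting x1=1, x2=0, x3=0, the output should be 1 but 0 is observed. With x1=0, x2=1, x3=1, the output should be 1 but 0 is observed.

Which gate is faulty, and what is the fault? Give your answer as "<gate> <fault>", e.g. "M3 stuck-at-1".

Fault-free values for test 1 (x1=1, x2=0, x3=0): M0=0, M1=1, M2=1, M3=1, giving Y=1. Observed 0.
Test 1: faults giving observed 0 are {M2 stuck-at-0, M3 stuck-at-0}.
Test 2 (x1=0, x2=1, x3=1): fault-free M0=1, M1=1, M2=1, M3=1 → 1; observed 0. Eliminates M2 stuck-at-0.
Only M3 stuck-at-0 is consistent with every test.

M3 stuck-at-0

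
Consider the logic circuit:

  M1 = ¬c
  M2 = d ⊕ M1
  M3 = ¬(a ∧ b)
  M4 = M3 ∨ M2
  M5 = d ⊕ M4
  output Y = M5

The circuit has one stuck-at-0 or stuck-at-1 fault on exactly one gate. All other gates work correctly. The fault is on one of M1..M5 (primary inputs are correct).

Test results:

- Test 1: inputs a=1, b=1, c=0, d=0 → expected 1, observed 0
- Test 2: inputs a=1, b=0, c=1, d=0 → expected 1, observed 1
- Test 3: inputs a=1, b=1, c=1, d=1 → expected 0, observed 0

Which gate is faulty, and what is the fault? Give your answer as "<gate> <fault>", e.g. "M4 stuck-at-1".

Fault-free values for test 1 (a=1, b=1, c=0, d=0): M1=1, M2=1, M3=0, M4=1, M5=1, giving Y=1. Observed 0.
Test 1: faults giving observed 0 are {M1 stuck-at-0, M2 stuck-at-0, M4 stuck-at-0, M5 stuck-at-0}.
Test 2 (a=1, b=0, c=1, d=0): fault-free M1=0, M2=0, M3=1, M4=1, M5=1 → 1; observed 1. Eliminates M4 stuck-at-0, M5 stuck-at-0.
Test 3 (a=1, b=1, c=1, d=1): fault-free M1=0, M2=1, M3=0, M4=1, M5=0 → 0; observed 0. Eliminates M2 stuck-at-0.
Only M1 stuck-at-0 is consistent with every test.

M1 stuck-at-0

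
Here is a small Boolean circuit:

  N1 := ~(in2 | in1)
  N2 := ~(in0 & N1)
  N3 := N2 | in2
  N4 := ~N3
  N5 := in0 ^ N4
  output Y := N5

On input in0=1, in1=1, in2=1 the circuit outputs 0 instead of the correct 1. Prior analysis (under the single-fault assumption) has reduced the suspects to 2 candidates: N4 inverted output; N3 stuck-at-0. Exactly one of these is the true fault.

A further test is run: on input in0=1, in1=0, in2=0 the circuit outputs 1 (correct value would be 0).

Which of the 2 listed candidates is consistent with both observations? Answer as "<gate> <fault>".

N4 inverted output

Evaluate each candidate on input in0=1, in1=0, in2=0:
  N4 inverted output: N1=1, N2=0, N3=0, N4=0 [inverted output], N5=1 → 1 — matches
  N3 stuck-at-0: N1=1, N2=0, N3=0 [stuck-at-0], N4=1, N5=0 → 0 — eliminated
Only N4 inverted output reproduces the observed 1.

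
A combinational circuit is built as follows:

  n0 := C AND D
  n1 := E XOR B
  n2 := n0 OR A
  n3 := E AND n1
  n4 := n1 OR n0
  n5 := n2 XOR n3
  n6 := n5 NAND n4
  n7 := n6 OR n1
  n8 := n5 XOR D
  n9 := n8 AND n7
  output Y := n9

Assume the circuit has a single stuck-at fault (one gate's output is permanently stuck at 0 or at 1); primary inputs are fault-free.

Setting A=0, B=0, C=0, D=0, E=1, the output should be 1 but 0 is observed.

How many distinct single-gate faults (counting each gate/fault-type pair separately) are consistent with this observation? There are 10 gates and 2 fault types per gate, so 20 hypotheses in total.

8

Fault-free: n0=0, n1=1, n2=0, n3=1, n4=1, n5=1, n6=0, n7=1, n8=1, n9=1 → 1. Observed 0.
  n0: stuck-at-1 ✓; others ✗
  n1: stuck-at-0 ✓; others ✗
  n2: stuck-at-1 ✓; others ✗
  n3: stuck-at-0 ✓; others ✗
  n4: none of the 2 fault types match ✗
  n5: stuck-at-0 ✓; others ✗
  n6: none of the 2 fault types match ✗
  n7: stuck-at-0 ✓; others ✗
  n8: stuck-at-0 ✓; others ✗
  n9: stuck-at-0 ✓; others ✗
Consistent faults: {n0 stuck-at-1, n1 stuck-at-0, n2 stuck-at-1, n3 stuck-at-0, n5 stuck-at-0, n7 stuck-at-0, n8 stuck-at-0, n9 stuck-at-0} — 8 in all.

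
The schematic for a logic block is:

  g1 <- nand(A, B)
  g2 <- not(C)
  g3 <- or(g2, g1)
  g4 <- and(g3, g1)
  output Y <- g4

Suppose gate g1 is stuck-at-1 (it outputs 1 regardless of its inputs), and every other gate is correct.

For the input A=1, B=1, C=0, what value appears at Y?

Propagate with g1 forced: g1=1 [stuck-at-1], g2=1, g3=1, g4=1.
So Y = 1. (Without the fault it would be 0.)

1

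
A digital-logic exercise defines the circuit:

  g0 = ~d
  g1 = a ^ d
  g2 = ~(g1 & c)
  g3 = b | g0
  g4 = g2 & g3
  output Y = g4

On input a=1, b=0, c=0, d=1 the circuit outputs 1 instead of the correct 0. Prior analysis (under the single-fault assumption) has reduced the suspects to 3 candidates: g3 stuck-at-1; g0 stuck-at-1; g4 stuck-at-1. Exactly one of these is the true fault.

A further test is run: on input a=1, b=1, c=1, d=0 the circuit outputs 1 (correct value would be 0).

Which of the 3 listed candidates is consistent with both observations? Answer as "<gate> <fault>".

Evaluate each candidate on input a=1, b=1, c=1, d=0:
  g3 stuck-at-1: g0=1, g1=1, g2=0, g3=1 [stuck-at-1], g4=0 → 0 — eliminated
  g0 stuck-at-1: g0=1 [stuck-at-1], g1=1, g2=0, g3=1, g4=0 → 0 — eliminated
  g4 stuck-at-1: g0=1, g1=1, g2=0, g3=1, g4=1 [stuck-at-1] → 1 — matches
Only g4 stuck-at-1 reproduces the observed 1.

g4 stuck-at-1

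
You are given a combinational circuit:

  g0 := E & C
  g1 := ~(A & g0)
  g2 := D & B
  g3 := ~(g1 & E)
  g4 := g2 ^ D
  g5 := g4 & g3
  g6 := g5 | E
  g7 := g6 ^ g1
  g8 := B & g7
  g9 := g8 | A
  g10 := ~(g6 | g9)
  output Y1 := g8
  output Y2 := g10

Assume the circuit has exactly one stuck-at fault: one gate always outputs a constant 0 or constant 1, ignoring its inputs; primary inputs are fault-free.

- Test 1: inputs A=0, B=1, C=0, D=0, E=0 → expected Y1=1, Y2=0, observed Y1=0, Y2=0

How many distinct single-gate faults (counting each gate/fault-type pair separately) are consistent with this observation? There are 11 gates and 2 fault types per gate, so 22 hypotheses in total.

4

Fault-free: g0=0, g1=1, g2=0, g3=1, g4=0, g5=0, g6=0, g7=1, g8=1, g9=1, g10=0 → Y1=1, Y2=0. Observed Y1=0, Y2=0.
  g0: none of the 2 fault types match ✗
  g1: none of the 2 fault types match ✗
  g2: stuck-at-1 ✓; others ✗
  g3: none of the 2 fault types match ✗
  g4: stuck-at-1 ✓; others ✗
  g5: stuck-at-1 ✓; others ✗
  g6: stuck-at-1 ✓; others ✗
  g7: none of the 2 fault types match ✗
  g8: none of the 2 fault types match ✗
  g9: none of the 2 fault types match ✗
  g10: none of the 2 fault types match ✗
Consistent faults: {g2 stuck-at-1, g4 stuck-at-1, g5 stuck-at-1, g6 stuck-at-1} — 4 in all.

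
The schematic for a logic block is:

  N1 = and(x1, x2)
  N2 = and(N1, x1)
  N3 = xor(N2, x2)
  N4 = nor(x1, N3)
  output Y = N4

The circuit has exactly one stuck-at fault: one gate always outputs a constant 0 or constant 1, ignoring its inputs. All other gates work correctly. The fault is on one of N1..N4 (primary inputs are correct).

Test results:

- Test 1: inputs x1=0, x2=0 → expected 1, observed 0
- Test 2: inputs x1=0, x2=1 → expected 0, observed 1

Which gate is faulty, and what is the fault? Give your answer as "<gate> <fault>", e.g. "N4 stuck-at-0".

N2 stuck-at-1

Fault-free values for test 1 (x1=0, x2=0): N1=0, N2=0, N3=0, N4=1, giving Y=1. Observed 0.
Test 1: faults giving observed 0 are {N2 stuck-at-1, N3 stuck-at-1, N4 stuck-at-0}.
Test 2 (x1=0, x2=1): fault-free N1=0, N2=0, N3=1, N4=0 → 0; observed 1. Eliminates N3 stuck-at-1, N4 stuck-at-0.
Only N2 stuck-at-1 is consistent with every test.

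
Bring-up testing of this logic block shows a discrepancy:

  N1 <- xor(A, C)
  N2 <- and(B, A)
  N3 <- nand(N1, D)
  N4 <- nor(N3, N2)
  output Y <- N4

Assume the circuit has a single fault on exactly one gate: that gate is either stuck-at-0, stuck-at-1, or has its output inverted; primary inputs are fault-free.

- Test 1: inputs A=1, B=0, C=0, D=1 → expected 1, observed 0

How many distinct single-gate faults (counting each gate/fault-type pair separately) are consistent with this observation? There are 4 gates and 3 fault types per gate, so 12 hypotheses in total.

8

Fault-free: N1=1, N2=0, N3=0, N4=1 → 1. Observed 0.
  N1 stuck-at-0: output 0 ✓
  N1 stuck-at-1: output 1 ✗
  N1 inverted output: output 0 ✓
  N2 stuck-at-0: output 1 ✗
  N2 stuck-at-1: output 0 ✓
  N2 inverted output: output 0 ✓
  N3 stuck-at-0: output 1 ✗
  N3 stuck-at-1: output 0 ✓
  N3 inverted output: output 0 ✓
  N4 stuck-at-0: output 0 ✓
  N4 stuck-at-1: output 1 ✗
  N4 inverted output: output 0 ✓
Consistent faults: {N1 stuck-at-0, N1 inverted output, N2 stuck-at-1, N2 inverted output, N3 stuck-at-1, N3 inverted output, N4 stuck-at-0, N4 inverted output} — 8 in all.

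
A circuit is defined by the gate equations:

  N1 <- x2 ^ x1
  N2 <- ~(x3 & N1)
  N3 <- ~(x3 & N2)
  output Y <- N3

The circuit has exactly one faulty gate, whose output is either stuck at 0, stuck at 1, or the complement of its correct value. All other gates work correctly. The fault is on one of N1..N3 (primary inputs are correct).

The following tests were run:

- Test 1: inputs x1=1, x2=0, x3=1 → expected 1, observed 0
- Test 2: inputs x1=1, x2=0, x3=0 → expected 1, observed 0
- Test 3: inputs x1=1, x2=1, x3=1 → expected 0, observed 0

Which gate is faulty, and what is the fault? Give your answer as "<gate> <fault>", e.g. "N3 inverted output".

N3 stuck-at-0

Fault-free values for test 1 (x1=1, x2=0, x3=1): N1=1, N2=0, N3=1, giving Y=1. Observed 0.
Test 1: faults giving observed 0 are {N1 stuck-at-0, N1 inverted output, N2 stuck-at-1, N2 inverted output, N3 stuck-at-0, N3 inverted output}.
Test 2 (x1=1, x2=0, x3=0): fault-free N1=1, N2=1, N3=1 → 1; observed 0. Eliminates N1 stuck-at-0, N1 inverted output, N2 stuck-at-1, N2 inverted output.
Test 3 (x1=1, x2=1, x3=1): fault-free N1=0, N2=1, N3=0 → 0; observed 0. Eliminates N3 inverted output.
Only N3 stuck-at-0 is consistent with every test.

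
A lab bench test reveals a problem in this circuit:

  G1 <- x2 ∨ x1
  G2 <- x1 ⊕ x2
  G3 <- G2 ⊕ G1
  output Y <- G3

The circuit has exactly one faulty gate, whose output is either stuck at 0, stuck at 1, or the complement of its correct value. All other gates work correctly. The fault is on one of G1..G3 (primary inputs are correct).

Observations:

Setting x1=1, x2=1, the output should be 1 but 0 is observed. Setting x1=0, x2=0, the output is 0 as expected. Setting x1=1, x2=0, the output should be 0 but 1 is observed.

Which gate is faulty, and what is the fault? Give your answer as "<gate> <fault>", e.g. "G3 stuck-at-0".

Fault-free values for test 1 (x1=1, x2=1): G1=1, G2=0, G3=1, giving Y=1. Observed 0.
Test 1: faults giving observed 0 are {G1 stuck-at-0, G1 inverted output, G2 stuck-at-1, G2 inverted output, G3 stuck-at-0, G3 inverted output}.
Test 2 (x1=0, x2=0): fault-free G1=0, G2=0, G3=0 → 0; observed 0. Eliminates G1 inverted output, G2 stuck-at-1, G2 inverted output, G3 inverted output.
Test 3 (x1=1, x2=0): fault-free G1=1, G2=1, G3=0 → 0; observed 1. Eliminates G3 stuck-at-0.
Only G1 stuck-at-0 is consistent with every test.

G1 stuck-at-0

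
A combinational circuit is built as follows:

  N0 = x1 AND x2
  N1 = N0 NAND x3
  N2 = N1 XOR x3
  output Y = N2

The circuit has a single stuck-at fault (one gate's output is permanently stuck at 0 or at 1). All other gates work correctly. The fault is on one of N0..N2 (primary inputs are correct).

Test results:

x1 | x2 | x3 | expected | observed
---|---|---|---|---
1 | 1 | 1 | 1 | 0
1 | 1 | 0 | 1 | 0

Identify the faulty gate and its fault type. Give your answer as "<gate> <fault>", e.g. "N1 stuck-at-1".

Fault-free values for test 1 (x1=1, x2=1, x3=1): N0=1, N1=0, N2=1, giving Y=1. Observed 0.
Test 1: faults giving observed 0 are {N0 stuck-at-0, N1 stuck-at-1, N2 stuck-at-0}.
Test 2 (x1=1, x2=1, x3=0): fault-free N0=1, N1=1, N2=1 → 1; observed 0. Eliminates N0 stuck-at-0, N1 stuck-at-1.
Only N2 stuck-at-0 is consistent with every test.

N2 stuck-at-0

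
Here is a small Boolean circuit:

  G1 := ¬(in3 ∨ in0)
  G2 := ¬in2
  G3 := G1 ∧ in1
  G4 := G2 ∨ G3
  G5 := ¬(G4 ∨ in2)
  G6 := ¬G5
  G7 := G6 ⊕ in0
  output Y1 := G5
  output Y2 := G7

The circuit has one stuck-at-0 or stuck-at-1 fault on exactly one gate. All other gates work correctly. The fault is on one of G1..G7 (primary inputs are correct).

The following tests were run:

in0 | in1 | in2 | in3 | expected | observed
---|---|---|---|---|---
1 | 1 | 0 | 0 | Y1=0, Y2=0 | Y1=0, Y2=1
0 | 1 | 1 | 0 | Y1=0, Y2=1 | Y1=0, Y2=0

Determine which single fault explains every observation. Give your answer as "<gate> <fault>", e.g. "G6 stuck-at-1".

G6 stuck-at-0

Fault-free values for test 1 (in0=1, in1=1, in2=0, in3=0): G1=0, G2=1, G3=0, G4=1, G5=0, G6=1, G7=0, giving Y1=0, Y2=0. Observed Y1=0, Y2=1.
Test 1: faults giving observed Y1=0, Y2=1 are {G6 stuck-at-0, G7 stuck-at-1}.
Test 2 (in0=0, in1=1, in2=1, in3=0): fault-free G1=1, G2=0, G3=1, G4=1, G5=0, G6=1, G7=1 → Y1=0, Y2=1; observed Y1=0, Y2=0. Eliminates G7 stuck-at-1.
Only G6 stuck-at-0 is consistent with every test.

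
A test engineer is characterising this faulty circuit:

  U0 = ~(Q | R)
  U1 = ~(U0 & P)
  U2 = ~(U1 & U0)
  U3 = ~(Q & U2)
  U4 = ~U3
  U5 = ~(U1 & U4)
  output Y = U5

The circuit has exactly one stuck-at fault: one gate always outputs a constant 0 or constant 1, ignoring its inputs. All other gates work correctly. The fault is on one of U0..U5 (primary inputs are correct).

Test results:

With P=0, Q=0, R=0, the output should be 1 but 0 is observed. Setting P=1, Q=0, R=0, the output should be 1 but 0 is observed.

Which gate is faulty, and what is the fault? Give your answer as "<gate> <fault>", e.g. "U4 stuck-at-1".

U5 stuck-at-0

Fault-free values for test 1 (P=0, Q=0, R=0): U0=1, U1=1, U2=0, U3=1, U4=0, U5=1, giving Y=1. Observed 0.
Test 1: faults giving observed 0 are {U3 stuck-at-0, U4 stuck-at-1, U5 stuck-at-0}.
Test 2 (P=1, Q=0, R=0): fault-free U0=1, U1=0, U2=1, U3=1, U4=0, U5=1 → 1; observed 0. Eliminates U3 stuck-at-0, U4 stuck-at-1.
Only U5 stuck-at-0 is consistent with every test.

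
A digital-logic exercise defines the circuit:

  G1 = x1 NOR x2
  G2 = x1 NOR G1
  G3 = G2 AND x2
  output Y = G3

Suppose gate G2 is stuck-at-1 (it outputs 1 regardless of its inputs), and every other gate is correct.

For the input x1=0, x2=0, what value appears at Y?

Propagate with G2 forced: G1=1, G2=1 [stuck-at-1], G3=0.
So Y = 0. (Same as the fault-free value — the fault is masked on this input.)

0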